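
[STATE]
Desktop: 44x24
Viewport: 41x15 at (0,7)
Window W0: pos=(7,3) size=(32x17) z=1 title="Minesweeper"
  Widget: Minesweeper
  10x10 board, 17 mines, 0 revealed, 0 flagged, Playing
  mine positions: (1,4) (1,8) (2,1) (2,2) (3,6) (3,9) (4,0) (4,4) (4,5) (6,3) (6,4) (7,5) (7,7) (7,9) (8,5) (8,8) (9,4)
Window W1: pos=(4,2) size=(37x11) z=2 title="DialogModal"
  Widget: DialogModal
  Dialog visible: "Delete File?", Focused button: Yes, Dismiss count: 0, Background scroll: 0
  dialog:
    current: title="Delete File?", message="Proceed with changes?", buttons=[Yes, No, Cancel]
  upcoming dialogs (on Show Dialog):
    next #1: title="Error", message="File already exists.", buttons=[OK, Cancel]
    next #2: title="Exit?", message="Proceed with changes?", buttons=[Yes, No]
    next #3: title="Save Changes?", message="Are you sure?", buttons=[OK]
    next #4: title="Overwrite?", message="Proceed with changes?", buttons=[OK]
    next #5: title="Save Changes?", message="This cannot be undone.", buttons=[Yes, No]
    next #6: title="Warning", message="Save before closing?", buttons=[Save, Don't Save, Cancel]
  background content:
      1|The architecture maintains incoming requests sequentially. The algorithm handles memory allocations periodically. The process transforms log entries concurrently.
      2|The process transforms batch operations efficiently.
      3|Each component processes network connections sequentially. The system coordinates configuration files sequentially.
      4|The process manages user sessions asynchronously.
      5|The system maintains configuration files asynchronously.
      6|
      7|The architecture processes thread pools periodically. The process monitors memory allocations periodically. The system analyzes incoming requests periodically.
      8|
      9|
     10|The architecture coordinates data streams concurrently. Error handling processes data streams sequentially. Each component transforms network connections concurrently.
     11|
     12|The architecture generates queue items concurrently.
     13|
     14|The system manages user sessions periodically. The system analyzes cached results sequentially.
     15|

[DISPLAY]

    ┃Each │      Delete File?     │rk co┃
    ┃The p│ Proceed with changes? │ons a┃
    ┃The s│  [Yes]  No   Cancel   │tion ┃
    ┃     └───────────────────────┘     ┃
    ┃The architecture processes thread p┃
    ┗━━━━━━━━━━━━━━━━━━━━━━━━━━━━━━━━━━━┛
       ┃■■■■■■■■■■                    ┃  
       ┃■■■■■■■■■■                    ┃  
       ┃■■■■■■■■■■                    ┃  
       ┃                              ┃  
       ┃                              ┃  
       ┃                              ┃  
       ┗━━━━━━━━━━━━━━━━━━━━━━━━━━━━━━┛  
                                         
                                         


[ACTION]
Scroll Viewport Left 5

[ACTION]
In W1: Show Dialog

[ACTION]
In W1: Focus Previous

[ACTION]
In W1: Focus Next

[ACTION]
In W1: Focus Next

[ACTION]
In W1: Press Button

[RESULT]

    ┃Each component processes network co┃
    ┃The process manages user sessions a┃
    ┃The system maintains configuration ┃
    ┃                                   ┃
    ┃The architecture processes thread p┃
    ┗━━━━━━━━━━━━━━━━━━━━━━━━━━━━━━━━━━━┛
       ┃■■■■■■■■■■                    ┃  
       ┃■■■■■■■■■■                    ┃  
       ┃■■■■■■■■■■                    ┃  
       ┃                              ┃  
       ┃                              ┃  
       ┃                              ┃  
       ┗━━━━━━━━━━━━━━━━━━━━━━━━━━━━━━┛  
                                         
                                         


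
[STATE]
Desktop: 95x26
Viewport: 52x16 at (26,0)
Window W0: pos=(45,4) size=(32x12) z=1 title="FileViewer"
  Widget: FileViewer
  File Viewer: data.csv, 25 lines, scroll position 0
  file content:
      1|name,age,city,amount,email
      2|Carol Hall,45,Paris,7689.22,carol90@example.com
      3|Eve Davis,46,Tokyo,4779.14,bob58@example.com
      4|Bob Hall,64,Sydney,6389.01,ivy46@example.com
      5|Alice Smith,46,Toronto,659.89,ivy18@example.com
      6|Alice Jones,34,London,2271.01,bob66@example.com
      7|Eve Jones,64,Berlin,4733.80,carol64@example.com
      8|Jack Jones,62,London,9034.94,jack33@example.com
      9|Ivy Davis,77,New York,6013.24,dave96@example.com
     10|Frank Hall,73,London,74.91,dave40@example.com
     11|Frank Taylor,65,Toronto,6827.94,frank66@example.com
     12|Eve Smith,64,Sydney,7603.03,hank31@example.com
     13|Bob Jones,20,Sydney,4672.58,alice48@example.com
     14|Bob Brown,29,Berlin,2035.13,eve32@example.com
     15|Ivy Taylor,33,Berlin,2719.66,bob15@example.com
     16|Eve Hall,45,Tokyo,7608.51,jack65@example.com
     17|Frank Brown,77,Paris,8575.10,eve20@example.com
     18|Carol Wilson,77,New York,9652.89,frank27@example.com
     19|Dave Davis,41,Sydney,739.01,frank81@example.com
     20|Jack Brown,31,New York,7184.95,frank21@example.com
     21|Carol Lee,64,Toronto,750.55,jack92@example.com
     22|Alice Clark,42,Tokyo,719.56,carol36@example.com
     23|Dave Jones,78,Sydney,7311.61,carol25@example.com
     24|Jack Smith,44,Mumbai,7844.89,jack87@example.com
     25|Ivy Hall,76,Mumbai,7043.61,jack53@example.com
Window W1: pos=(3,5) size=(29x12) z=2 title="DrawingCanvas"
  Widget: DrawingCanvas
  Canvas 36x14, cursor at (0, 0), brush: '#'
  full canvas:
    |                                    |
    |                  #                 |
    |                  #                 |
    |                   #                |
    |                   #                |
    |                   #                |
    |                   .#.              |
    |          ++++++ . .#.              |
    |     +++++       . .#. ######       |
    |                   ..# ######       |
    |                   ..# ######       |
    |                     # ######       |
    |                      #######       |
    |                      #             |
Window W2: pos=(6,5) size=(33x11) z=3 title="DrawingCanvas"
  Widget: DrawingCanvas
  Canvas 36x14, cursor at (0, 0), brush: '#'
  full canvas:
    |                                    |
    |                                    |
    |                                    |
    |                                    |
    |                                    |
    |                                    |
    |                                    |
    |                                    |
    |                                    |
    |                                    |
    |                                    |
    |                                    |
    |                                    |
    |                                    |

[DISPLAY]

                                                    
                                                    
                                                    
                                                    
                   ┏━━━━━━━━━━━━━━━━━━━━━━━━━━━━━━┓ 
━━━━━━━━━━━━┓      ┃ FileViewer                   ┃ 
            ┃      ┠──────────────────────────────┨ 
────────────┨      ┃name,age,city,amount,email   ▲┃ 
            ┃      ┃Carol Hall,45,Paris,7689.22,c█┃ 
            ┃      ┃Eve Davis,46,Tokyo,4779.14,bo░┃ 
            ┃      ┃Bob Hall,64,Sydney,6389.01,iv░┃ 
            ┃      ┃Alice Smith,46,Toronto,659.89░┃ 
            ┃      ┃Alice Jones,34,London,2271.01░┃ 
            ┃      ┃Eve Jones,64,Berlin,4733.80,c░┃ 
            ┃      ┃Jack Jones,62,London,9034.94,▼┃ 
━━━━━━━━━━━━┛      ┗━━━━━━━━━━━━━━━━━━━━━━━━━━━━━━┛ 


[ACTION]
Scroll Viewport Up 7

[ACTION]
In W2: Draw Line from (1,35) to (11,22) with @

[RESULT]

                                                    
                                                    
                                                    
                                                    
                   ┏━━━━━━━━━━━━━━━━━━━━━━━━━━━━━━┓ 
━━━━━━━━━━━━┓      ┃ FileViewer                   ┃ 
            ┃      ┠──────────────────────────────┨ 
────────────┨      ┃name,age,city,amount,email   ▲┃ 
            ┃      ┃Carol Hall,45,Paris,7689.22,c█┃ 
            ┃      ┃Eve Davis,46,Tokyo,4779.14,bo░┃ 
            ┃      ┃Bob Hall,64,Sydney,6389.01,iv░┃ 
            ┃      ┃Alice Smith,46,Toronto,659.89░┃ 
            ┃      ┃Alice Jones,34,London,2271.01░┃ 
           @┃      ┃Eve Jones,64,Berlin,4733.80,c░┃ 
         @@ ┃      ┃Jack Jones,62,London,9034.94,▼┃ 
━━━━━━━━━━━━┛      ┗━━━━━━━━━━━━━━━━━━━━━━━━━━━━━━┛ 


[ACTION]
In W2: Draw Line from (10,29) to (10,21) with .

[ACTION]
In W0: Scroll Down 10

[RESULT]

                                                    
                                                    
                                                    
                                                    
                   ┏━━━━━━━━━━━━━━━━━━━━━━━━━━━━━━┓ 
━━━━━━━━━━━━┓      ┃ FileViewer                   ┃ 
            ┃      ┠──────────────────────────────┨ 
────────────┨      ┃Frank Taylor,65,Toronto,6827.▲┃ 
            ┃      ┃Eve Smith,64,Sydney,7603.03,h░┃ 
            ┃      ┃Bob Jones,20,Sydney,4672.58,a░┃ 
            ┃      ┃Bob Brown,29,Berlin,2035.13,e░┃ 
            ┃      ┃Ivy Taylor,33,Berlin,2719.66,█┃ 
            ┃      ┃Eve Hall,45,Tokyo,7608.51,jac░┃ 
           @┃      ┃Frank Brown,77,Paris,8575.10,░┃ 
         @@ ┃      ┃Carol Wilson,77,New York,9652▼┃ 
━━━━━━━━━━━━┛      ┗━━━━━━━━━━━━━━━━━━━━━━━━━━━━━━┛ 


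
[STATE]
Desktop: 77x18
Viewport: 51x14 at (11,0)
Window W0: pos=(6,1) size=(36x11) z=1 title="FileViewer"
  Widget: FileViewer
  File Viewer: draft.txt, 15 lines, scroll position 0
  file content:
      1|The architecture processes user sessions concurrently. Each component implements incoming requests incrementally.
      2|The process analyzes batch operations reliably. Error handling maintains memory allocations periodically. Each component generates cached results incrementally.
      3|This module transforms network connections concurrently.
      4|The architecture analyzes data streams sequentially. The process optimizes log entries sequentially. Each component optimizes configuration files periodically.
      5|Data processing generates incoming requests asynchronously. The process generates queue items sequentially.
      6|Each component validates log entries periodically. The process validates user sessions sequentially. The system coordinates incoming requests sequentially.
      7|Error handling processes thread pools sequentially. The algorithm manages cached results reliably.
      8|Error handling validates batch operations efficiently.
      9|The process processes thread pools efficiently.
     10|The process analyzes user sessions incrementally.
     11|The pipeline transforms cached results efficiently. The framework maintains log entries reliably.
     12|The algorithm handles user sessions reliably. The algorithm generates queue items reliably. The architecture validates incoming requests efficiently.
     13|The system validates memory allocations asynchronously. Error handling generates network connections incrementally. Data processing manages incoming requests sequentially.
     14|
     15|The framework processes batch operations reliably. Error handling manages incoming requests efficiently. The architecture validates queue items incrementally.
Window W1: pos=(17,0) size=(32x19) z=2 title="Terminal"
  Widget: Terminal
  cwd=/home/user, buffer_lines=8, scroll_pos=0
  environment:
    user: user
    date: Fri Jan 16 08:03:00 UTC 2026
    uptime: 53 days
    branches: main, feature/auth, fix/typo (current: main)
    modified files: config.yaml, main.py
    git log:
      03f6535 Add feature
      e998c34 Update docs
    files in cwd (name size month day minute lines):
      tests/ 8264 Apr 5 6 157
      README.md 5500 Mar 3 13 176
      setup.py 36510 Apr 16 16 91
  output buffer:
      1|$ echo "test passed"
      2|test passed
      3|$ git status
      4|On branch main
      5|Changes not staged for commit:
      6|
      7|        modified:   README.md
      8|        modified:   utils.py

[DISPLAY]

      ┏━━━━━━━━━━━━━━━━━━━━━━━━━━━━━━┓             
━━━━━━┃ Terminal                     ┃             
eViewe┠──────────────────────────────┨             
──────┃$ echo "test passed"          ┃             
archit┃test passed                   ┃             
proces┃$ git status                  ┃             
 modul┃On branch main                ┃             
archit┃Changes not staged for commit:┃             
 proce┃                              ┃             
 compo┃        modified:   README.md ┃             
r hand┃        modified:   utils.py  ┃             
━━━━━━┃$ █                           ┃             
      ┃                              ┃             
      ┃                              ┃             


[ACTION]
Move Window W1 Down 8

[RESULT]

      ┃ Terminal                     ┃             
━━━━━━┠──────────────────────────────┨             
eViewe┃$ echo "test passed"          ┃             
──────┃test passed                   ┃             
archit┃$ git status                  ┃             
proces┃On branch main                ┃             
 modul┃Changes not staged for commit:┃             
archit┃                              ┃             
 proce┃        modified:   README.md ┃             
 compo┃        modified:   utils.py  ┃             
r hand┃$ █                           ┃             
━━━━━━┃                              ┃             
      ┃                              ┃             
      ┃                              ┃             


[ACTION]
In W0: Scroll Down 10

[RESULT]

      ┃ Terminal                     ┃             
━━━━━━┠──────────────────────────────┨             
eViewe┃$ echo "test passed"          ┃             
──────┃test passed                   ┃             
proces┃$ git status                  ┃             
proces┃On branch main                ┃             
pipeli┃Changes not staged for commit:┃             
algori┃                              ┃             
system┃        modified:   README.md ┃             
      ┃        modified:   utils.py  ┃             
framew┃$ █                           ┃             
━━━━━━┃                              ┃             
      ┃                              ┃             
      ┃                              ┃             


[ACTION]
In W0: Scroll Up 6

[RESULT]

      ┃ Terminal                     ┃             
━━━━━━┠──────────────────────────────┨             
eViewe┃$ echo "test passed"          ┃             
──────┃test passed                   ┃             
 modul┃$ git status                  ┃             
archit┃On branch main                ┃             
 proce┃Changes not staged for commit:┃             
 compo┃                              ┃             
r hand┃        modified:   README.md ┃             
r hand┃        modified:   utils.py  ┃             
proces┃$ █                           ┃             
━━━━━━┃                              ┃             
      ┃                              ┃             
      ┃                              ┃             


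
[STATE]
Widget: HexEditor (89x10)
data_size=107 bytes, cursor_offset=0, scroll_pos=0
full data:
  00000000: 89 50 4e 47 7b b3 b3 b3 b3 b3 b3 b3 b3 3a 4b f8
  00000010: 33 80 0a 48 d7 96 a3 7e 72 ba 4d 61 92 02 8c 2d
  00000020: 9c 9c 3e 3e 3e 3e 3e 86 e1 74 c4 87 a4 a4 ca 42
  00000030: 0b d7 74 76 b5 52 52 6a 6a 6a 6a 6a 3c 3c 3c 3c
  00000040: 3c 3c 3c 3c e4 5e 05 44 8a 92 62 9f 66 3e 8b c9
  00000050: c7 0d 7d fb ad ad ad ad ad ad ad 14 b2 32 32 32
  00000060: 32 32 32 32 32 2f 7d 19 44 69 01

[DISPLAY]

00000000  89 50 4e 47 7b b3 b3 b3  b3 b3 b3 b3 b3 3a 4b f8  |.PNG{........:K.|           
00000010  33 80 0a 48 d7 96 a3 7e  72 ba 4d 61 92 02 8c 2d  |3..H...~r.Ma...-|           
00000020  9c 9c 3e 3e 3e 3e 3e 86  e1 74 c4 87 a4 a4 ca 42  |..>>>>>..t.....B|           
00000030  0b d7 74 76 b5 52 52 6a  6a 6a 6a 6a 3c 3c 3c 3c  |..tv.RRjjjjj<<<<|           
00000040  3c 3c 3c 3c e4 5e 05 44  8a 92 62 9f 66 3e 8b c9  |<<<<.^.D..b.f>..|           
00000050  c7 0d 7d fb ad ad ad ad  ad ad ad 14 b2 32 32 32  |..}..........222|           
00000060  32 32 32 32 32 2f 7d 19  44 69 01                 |22222/}.Di.     |           
                                                                                         
                                                                                         
                                                                                         


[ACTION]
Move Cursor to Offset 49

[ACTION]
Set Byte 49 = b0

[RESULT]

00000000  89 50 4e 47 7b b3 b3 b3  b3 b3 b3 b3 b3 3a 4b f8  |.PNG{........:K.|           
00000010  33 80 0a 48 d7 96 a3 7e  72 ba 4d 61 92 02 8c 2d  |3..H...~r.Ma...-|           
00000020  9c 9c 3e 3e 3e 3e 3e 86  e1 74 c4 87 a4 a4 ca 42  |..>>>>>..t.....B|           
00000030  0b B0 74 76 b5 52 52 6a  6a 6a 6a 6a 3c 3c 3c 3c  |..tv.RRjjjjj<<<<|           
00000040  3c 3c 3c 3c e4 5e 05 44  8a 92 62 9f 66 3e 8b c9  |<<<<.^.D..b.f>..|           
00000050  c7 0d 7d fb ad ad ad ad  ad ad ad 14 b2 32 32 32  |..}..........222|           
00000060  32 32 32 32 32 2f 7d 19  44 69 01                 |22222/}.Di.     |           
                                                                                         
                                                                                         
                                                                                         


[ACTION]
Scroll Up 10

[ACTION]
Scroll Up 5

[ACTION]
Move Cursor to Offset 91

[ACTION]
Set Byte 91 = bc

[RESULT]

00000000  89 50 4e 47 7b b3 b3 b3  b3 b3 b3 b3 b3 3a 4b f8  |.PNG{........:K.|           
00000010  33 80 0a 48 d7 96 a3 7e  72 ba 4d 61 92 02 8c 2d  |3..H...~r.Ma...-|           
00000020  9c 9c 3e 3e 3e 3e 3e 86  e1 74 c4 87 a4 a4 ca 42  |..>>>>>..t.....B|           
00000030  0b b0 74 76 b5 52 52 6a  6a 6a 6a 6a 3c 3c 3c 3c  |..tv.RRjjjjj<<<<|           
00000040  3c 3c 3c 3c e4 5e 05 44  8a 92 62 9f 66 3e 8b c9  |<<<<.^.D..b.f>..|           
00000050  c7 0d 7d fb ad ad ad ad  ad ad ad BC b2 32 32 32  |..}..........222|           
00000060  32 32 32 32 32 2f 7d 19  44 69 01                 |22222/}.Di.     |           
                                                                                         
                                                                                         
                                                                                         


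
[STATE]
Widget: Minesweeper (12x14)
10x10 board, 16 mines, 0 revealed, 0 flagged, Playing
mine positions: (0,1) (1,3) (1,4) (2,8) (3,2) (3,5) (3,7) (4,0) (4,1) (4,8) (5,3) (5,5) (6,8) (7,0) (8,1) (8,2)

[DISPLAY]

■■■■■■■■■■  
■■■■■■■■■■  
■■■■■■■■■■  
■■■■■■■■■■  
■■■■■■■■■■  
■■■■■■■■■■  
■■■■■■■■■■  
■■■■■■■■■■  
■■■■■■■■■■  
■■■■■■■■■■  
            
            
            
            


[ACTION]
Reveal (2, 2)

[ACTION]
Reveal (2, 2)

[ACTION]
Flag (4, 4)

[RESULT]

■■■■■■■■■■  
■■■■■■■■■■  
■■2■■■■■■■  
■■■■■■■■■■  
■■■■⚑■■■■■  
■■■■■■■■■■  
■■■■■■■■■■  
■■■■■■■■■■  
■■■■■■■■■■  
■■■■■■■■■■  
            
            
            
            


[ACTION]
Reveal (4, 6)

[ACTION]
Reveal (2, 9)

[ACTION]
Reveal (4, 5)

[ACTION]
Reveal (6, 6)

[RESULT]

■■■■■■■■■■  
■■■■■■■■■■  
■■2■■■■■■1  
■■■■■■■■■■  
■■■■⚑23■■■  
■■■■■■■■■■  
■■■■■■1■■■  
■■■■■■■■■■  
■■■■■■■■■■  
■■■■■■■■■■  
            
            
            
            


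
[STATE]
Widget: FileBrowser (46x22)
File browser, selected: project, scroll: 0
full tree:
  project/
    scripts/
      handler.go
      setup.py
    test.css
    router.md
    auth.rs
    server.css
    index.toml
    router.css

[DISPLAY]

> [-] project/                                
    [+] scripts/                              
    test.css                                  
    router.md                                 
    auth.rs                                   
    server.css                                
    index.toml                                
    router.css                                
                                              
                                              
                                              
                                              
                                              
                                              
                                              
                                              
                                              
                                              
                                              
                                              
                                              
                                              


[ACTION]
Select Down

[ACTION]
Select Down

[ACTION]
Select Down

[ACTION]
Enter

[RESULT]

  [-] project/                                
    [+] scripts/                              
    test.css                                  
  > router.md                                 
    auth.rs                                   
    server.css                                
    index.toml                                
    router.css                                
                                              
                                              
                                              
                                              
                                              
                                              
                                              
                                              
                                              
                                              
                                              
                                              
                                              
                                              


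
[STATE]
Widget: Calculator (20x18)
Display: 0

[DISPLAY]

                   0
┌───┬───┬───┬───┐   
│ 7 │ 8 │ 9 │ ÷ │   
├───┼───┼───┼───┤   
│ 4 │ 5 │ 6 │ × │   
├───┼───┼───┼───┤   
│ 1 │ 2 │ 3 │ - │   
├───┼───┼───┼───┤   
│ 0 │ . │ = │ + │   
├───┼───┼───┼───┤   
│ C │ MC│ MR│ M+│   
└───┴───┴───┴───┘   
                    
                    
                    
                    
                    
                    


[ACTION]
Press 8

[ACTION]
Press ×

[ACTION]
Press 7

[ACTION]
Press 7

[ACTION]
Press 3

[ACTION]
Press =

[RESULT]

                6184
┌───┬───┬───┬───┐   
│ 7 │ 8 │ 9 │ ÷ │   
├───┼───┼───┼───┤   
│ 4 │ 5 │ 6 │ × │   
├───┼───┼───┼───┤   
│ 1 │ 2 │ 3 │ - │   
├───┼───┼───┼───┤   
│ 0 │ . │ = │ + │   
├───┼───┼───┼───┤   
│ C │ MC│ MR│ M+│   
└───┴───┴───┴───┘   
                    
                    
                    
                    
                    
                    


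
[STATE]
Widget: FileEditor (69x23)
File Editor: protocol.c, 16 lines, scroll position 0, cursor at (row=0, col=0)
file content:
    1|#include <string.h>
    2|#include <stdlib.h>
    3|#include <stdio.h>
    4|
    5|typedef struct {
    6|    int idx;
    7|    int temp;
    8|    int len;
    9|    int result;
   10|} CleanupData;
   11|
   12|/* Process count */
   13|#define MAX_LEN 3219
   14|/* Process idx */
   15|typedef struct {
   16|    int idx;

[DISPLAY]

█include <string.h>                                                 ▲
#include <stdlib.h>                                                 █
#include <stdio.h>                                                  ░
                                                                    ░
typedef struct {                                                    ░
    int idx;                                                        ░
    int temp;                                                       ░
    int len;                                                        ░
    int result;                                                     ░
} CleanupData;                                                      ░
                                                                    ░
/* Process count */                                                 ░
#define MAX_LEN 3219                                                ░
/* Process idx */                                                   ░
typedef struct {                                                    ░
    int idx;                                                        ░
                                                                    ░
                                                                    ░
                                                                    ░
                                                                    ░
                                                                    ░
                                                                    ░
                                                                    ▼


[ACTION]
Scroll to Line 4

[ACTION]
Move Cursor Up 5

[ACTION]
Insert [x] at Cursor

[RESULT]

x█include <string.h>                                                ▲
#include <stdlib.h>                                                 █
#include <stdio.h>                                                  ░
                                                                    ░
typedef struct {                                                    ░
    int idx;                                                        ░
    int temp;                                                       ░
    int len;                                                        ░
    int result;                                                     ░
} CleanupData;                                                      ░
                                                                    ░
/* Process count */                                                 ░
#define MAX_LEN 3219                                                ░
/* Process idx */                                                   ░
typedef struct {                                                    ░
    int idx;                                                        ░
                                                                    ░
                                                                    ░
                                                                    ░
                                                                    ░
                                                                    ░
                                                                    ░
                                                                    ▼


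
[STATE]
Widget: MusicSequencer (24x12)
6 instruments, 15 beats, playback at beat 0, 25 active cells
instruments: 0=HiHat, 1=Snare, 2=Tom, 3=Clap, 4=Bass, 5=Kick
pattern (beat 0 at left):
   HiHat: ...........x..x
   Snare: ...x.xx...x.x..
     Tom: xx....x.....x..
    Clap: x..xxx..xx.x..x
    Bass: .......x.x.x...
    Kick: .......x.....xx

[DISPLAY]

      ▼12345678901234   
 HiHat···········█··█   
 Snare···█·██···█·█··   
   Tom██····█·····█··   
  Clap█··███··██·█··█   
  Bass·······█·█·█···   
  Kick·······█·····██   
                        
                        
                        
                        
                        


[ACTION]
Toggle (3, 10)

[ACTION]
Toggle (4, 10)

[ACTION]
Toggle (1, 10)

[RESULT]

      ▼12345678901234   
 HiHat···········█··█   
 Snare···█·██·····█··   
   Tom██····█·····█··   
  Clap█··███··████··█   
  Bass·······█·███···   
  Kick·······█·····██   
                        
                        
                        
                        
                        


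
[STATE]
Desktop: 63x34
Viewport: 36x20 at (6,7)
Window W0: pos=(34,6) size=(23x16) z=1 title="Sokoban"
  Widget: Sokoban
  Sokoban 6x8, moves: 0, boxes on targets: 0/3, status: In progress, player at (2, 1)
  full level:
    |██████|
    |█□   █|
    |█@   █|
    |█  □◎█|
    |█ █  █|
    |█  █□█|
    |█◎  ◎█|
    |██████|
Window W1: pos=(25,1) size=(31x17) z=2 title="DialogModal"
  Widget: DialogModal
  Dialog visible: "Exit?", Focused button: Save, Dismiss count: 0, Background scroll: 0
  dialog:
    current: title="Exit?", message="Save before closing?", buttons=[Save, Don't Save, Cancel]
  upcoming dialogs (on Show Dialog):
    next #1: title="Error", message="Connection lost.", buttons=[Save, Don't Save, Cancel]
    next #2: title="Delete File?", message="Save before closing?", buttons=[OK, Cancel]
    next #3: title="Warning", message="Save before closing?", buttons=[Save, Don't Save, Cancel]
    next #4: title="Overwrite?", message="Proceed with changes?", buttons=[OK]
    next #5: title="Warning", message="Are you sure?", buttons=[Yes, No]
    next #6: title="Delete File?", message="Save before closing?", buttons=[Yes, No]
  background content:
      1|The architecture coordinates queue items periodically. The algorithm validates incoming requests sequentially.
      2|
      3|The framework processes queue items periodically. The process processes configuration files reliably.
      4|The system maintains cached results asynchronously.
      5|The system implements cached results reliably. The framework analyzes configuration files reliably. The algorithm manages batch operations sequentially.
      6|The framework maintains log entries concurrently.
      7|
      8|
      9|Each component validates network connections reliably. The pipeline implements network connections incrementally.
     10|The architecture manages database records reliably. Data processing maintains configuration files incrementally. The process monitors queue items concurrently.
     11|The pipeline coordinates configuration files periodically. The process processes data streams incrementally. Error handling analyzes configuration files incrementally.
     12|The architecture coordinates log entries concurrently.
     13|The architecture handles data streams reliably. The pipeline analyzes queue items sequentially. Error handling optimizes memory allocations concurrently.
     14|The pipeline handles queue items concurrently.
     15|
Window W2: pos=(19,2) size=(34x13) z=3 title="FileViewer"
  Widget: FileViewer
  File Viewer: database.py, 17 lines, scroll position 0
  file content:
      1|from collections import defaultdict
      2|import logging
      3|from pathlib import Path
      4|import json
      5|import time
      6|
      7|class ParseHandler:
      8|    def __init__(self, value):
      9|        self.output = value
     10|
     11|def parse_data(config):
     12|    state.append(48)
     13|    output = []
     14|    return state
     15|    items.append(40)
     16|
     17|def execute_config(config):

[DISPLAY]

             ┃from pathlib import Pa
             ┃import json           
             ┃import time           
             ┃                      
             ┃class ParseHandler:   
             ┃    def __init__(self,
             ┃        self.output = 
             ┗━━━━━━━━━━━━━━━━━━━━━━
                   ┃The architecture
                   ┃The architecture
                   ┗━━━━━━━━━━━━━━━━
                            ┃       
                            ┃       
                            ┃       
                            ┗━━━━━━━
                                    
                                    
                                    
                                    
                                    


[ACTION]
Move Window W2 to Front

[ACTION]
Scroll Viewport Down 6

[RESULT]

             ┃        self.output = 
             ┗━━━━━━━━━━━━━━━━━━━━━━
                   ┃The architecture
                   ┃The architecture
                   ┗━━━━━━━━━━━━━━━━
                            ┃       
                            ┃       
                            ┃       
                            ┗━━━━━━━
                                    
                                    
                                    
                                    
                                    
                                    
                                    
                                    
                                    
                                    
                                    


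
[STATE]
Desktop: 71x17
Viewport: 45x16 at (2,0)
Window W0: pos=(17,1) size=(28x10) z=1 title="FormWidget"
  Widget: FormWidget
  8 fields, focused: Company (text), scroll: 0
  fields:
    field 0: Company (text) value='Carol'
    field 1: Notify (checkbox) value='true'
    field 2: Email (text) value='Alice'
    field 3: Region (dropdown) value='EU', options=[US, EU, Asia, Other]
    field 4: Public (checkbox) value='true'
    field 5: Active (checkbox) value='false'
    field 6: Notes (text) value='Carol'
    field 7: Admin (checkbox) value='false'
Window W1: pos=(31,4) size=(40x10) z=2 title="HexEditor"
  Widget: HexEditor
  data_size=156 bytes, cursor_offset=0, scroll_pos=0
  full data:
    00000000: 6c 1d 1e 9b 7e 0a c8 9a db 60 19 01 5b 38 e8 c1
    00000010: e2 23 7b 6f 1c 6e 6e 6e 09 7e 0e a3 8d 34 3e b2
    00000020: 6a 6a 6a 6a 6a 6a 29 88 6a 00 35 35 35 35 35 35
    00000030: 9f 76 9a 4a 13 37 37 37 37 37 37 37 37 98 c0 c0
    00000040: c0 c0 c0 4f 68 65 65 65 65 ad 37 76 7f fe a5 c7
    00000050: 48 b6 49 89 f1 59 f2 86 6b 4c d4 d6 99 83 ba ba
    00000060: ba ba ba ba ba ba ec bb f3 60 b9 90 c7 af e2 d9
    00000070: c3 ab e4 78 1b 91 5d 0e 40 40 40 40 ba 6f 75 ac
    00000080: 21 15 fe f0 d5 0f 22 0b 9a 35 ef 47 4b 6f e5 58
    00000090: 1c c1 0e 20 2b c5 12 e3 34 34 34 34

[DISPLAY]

                                             
               ┏━━━━━━━━━━━━━━━━━━━━━━━━━━┓  
               ┃ FormWidget               ┃  
               ┠──────────────────────────┨  
               ┃> Company:   ┏━━━━━━━━━━━━━━━
               ┃  Notify:    ┃ HexEditor     
               ┃  Email:     ┠───────────────
               ┃  Region:    ┃00000000  6C 1d
               ┃  Public:    ┃00000010  e2 23
               ┃  Active:    ┃00000020  6a 6a
               ┗━━━━━━━━━━━━━┃00000030  9f 76
                             ┃00000040  c0 c0
                             ┃00000050  48 b6
                             ┗━━━━━━━━━━━━━━━
                                             
                                             


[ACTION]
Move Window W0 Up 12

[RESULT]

               ┏━━━━━━━━━━━━━━━━━━━━━━━━━━┓  
               ┃ FormWidget               ┃  
               ┠──────────────────────────┨  
               ┃> Company:    [Carol     ]┃  
               ┃  Notify:    ┏━━━━━━━━━━━━━━━
               ┃  Email:     ┃ HexEditor     
               ┃  Region:    ┠───────────────
               ┃  Public:    ┃00000000  6C 1d
               ┃  Active:    ┃00000010  e2 23
               ┗━━━━━━━━━━━━━┃00000020  6a 6a
                             ┃00000030  9f 76
                             ┃00000040  c0 c0
                             ┃00000050  48 b6
                             ┗━━━━━━━━━━━━━━━
                                             
                                             


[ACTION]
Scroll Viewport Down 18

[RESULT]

               ┃ FormWidget               ┃  
               ┠──────────────────────────┨  
               ┃> Company:    [Carol     ]┃  
               ┃  Notify:    ┏━━━━━━━━━━━━━━━
               ┃  Email:     ┃ HexEditor     
               ┃  Region:    ┠───────────────
               ┃  Public:    ┃00000000  6C 1d
               ┃  Active:    ┃00000010  e2 23
               ┗━━━━━━━━━━━━━┃00000020  6a 6a
                             ┃00000030  9f 76
                             ┃00000040  c0 c0
                             ┃00000050  48 b6
                             ┗━━━━━━━━━━━━━━━
                                             
                                             
                                             


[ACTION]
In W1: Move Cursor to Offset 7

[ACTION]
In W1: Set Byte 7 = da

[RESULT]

               ┃ FormWidget               ┃  
               ┠──────────────────────────┨  
               ┃> Company:    [Carol     ]┃  
               ┃  Notify:    ┏━━━━━━━━━━━━━━━
               ┃  Email:     ┃ HexEditor     
               ┃  Region:    ┠───────────────
               ┃  Public:    ┃00000000  6c 1d
               ┃  Active:    ┃00000010  e2 23
               ┗━━━━━━━━━━━━━┃00000020  6a 6a
                             ┃00000030  9f 76
                             ┃00000040  c0 c0
                             ┃00000050  48 b6
                             ┗━━━━━━━━━━━━━━━
                                             
                                             
                                             
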